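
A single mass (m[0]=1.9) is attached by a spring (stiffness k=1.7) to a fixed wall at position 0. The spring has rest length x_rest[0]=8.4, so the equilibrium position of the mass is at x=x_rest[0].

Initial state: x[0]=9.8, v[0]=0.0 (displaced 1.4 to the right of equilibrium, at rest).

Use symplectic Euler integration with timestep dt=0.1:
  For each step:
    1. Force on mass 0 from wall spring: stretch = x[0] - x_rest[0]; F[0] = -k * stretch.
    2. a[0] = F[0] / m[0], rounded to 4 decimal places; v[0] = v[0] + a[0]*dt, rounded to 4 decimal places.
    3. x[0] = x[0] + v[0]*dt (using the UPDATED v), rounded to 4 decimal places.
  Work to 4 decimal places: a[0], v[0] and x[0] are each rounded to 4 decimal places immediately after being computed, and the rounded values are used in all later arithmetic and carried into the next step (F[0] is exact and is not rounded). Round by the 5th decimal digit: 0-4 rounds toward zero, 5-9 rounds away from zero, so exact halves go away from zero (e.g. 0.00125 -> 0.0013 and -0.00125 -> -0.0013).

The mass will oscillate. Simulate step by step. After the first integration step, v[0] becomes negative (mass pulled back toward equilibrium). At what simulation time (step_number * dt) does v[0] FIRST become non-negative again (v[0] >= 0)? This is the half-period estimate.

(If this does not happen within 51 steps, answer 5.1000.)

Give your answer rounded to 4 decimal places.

Answer: 3.4000

Derivation:
Step 0: x=[9.8000] v=[0.0000]
Step 1: x=[9.7875] v=[-0.1253]
Step 2: x=[9.7626] v=[-0.2494]
Step 3: x=[9.7255] v=[-0.3713]
Step 4: x=[9.6765] v=[-0.4899]
Step 5: x=[9.6161] v=[-0.6041]
Step 6: x=[9.5448] v=[-0.7129]
Step 7: x=[9.4633] v=[-0.8153]
Step 8: x=[9.3723] v=[-0.9104]
Step 9: x=[9.2726] v=[-0.9974]
Step 10: x=[9.1651] v=[-1.0755]
Step 11: x=[9.0507] v=[-1.1440]
Step 12: x=[8.9305] v=[-1.2022]
Step 13: x=[8.8055] v=[-1.2497]
Step 14: x=[8.6769] v=[-1.2860]
Step 15: x=[8.5458] v=[-1.3108]
Step 16: x=[8.4134] v=[-1.3239]
Step 17: x=[8.2809] v=[-1.3251]
Step 18: x=[8.1495] v=[-1.3144]
Step 19: x=[8.0203] v=[-1.2920]
Step 20: x=[7.8945] v=[-1.2580]
Step 21: x=[7.7732] v=[-1.2128]
Step 22: x=[7.6575] v=[-1.1567]
Step 23: x=[7.5485] v=[-1.0903]
Step 24: x=[7.4471] v=[-1.0141]
Step 25: x=[7.3542] v=[-0.9288]
Step 26: x=[7.2707] v=[-0.8352]
Step 27: x=[7.1973] v=[-0.7342]
Step 28: x=[7.1346] v=[-0.6266]
Step 29: x=[7.0833] v=[-0.5134]
Step 30: x=[7.0437] v=[-0.3956]
Step 31: x=[7.0163] v=[-0.2743]
Step 32: x=[7.0013] v=[-0.1505]
Step 33: x=[6.9988] v=[-0.0254]
Step 34: x=[7.0088] v=[0.1000]
First v>=0 after going negative at step 34, time=3.4000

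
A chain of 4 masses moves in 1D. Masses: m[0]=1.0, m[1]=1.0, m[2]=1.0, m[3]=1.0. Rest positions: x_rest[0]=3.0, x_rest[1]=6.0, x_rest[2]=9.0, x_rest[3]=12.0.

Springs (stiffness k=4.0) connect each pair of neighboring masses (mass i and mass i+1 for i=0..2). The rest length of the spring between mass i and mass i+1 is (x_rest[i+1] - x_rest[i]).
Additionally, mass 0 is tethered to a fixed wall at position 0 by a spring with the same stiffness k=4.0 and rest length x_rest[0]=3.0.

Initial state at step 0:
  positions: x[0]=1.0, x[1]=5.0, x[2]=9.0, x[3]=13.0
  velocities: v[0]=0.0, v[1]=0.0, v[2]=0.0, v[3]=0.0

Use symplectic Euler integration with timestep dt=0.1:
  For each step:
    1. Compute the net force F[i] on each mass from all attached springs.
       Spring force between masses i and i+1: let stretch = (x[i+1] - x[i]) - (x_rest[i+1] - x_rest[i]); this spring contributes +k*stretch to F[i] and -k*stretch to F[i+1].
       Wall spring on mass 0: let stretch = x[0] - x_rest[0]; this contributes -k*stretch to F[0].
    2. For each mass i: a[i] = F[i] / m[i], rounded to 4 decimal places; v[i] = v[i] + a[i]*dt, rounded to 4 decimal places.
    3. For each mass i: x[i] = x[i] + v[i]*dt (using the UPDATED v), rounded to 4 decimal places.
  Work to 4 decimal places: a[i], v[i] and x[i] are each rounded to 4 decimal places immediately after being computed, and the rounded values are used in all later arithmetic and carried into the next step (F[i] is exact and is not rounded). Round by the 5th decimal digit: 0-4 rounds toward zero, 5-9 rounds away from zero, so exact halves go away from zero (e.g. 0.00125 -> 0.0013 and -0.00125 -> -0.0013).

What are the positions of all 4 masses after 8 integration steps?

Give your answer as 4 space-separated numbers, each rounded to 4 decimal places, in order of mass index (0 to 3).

Answer: 3.6968 5.6786 8.8102 11.8461

Derivation:
Step 0: x=[1.0000 5.0000 9.0000 13.0000] v=[0.0000 0.0000 0.0000 0.0000]
Step 1: x=[1.1200 5.0000 9.0000 12.9600] v=[1.2000 0.0000 0.0000 -0.4000]
Step 2: x=[1.3504 5.0048 8.9984 12.8816] v=[2.3040 0.0480 -0.0160 -0.7840]
Step 3: x=[1.6730 5.0232 8.9924 12.7679] v=[3.2256 0.1837 -0.0602 -1.1373]
Step 4: x=[2.0627 5.0663 8.9786 12.6232] v=[3.8965 0.4313 -0.1377 -1.4475]
Step 5: x=[2.4900 5.1458 8.9541 12.4527] v=[4.2729 0.7948 -0.2448 -1.7053]
Step 6: x=[2.9239 5.2714 8.9172 12.2622] v=[4.3392 1.2558 -0.3687 -1.9047]
Step 7: x=[3.3348 5.4489 8.8683 12.0579] v=[4.1086 1.7751 -0.4890 -2.0427]
Step 8: x=[3.6968 5.6786 8.8102 11.8461] v=[3.6203 2.2972 -0.5809 -2.1185]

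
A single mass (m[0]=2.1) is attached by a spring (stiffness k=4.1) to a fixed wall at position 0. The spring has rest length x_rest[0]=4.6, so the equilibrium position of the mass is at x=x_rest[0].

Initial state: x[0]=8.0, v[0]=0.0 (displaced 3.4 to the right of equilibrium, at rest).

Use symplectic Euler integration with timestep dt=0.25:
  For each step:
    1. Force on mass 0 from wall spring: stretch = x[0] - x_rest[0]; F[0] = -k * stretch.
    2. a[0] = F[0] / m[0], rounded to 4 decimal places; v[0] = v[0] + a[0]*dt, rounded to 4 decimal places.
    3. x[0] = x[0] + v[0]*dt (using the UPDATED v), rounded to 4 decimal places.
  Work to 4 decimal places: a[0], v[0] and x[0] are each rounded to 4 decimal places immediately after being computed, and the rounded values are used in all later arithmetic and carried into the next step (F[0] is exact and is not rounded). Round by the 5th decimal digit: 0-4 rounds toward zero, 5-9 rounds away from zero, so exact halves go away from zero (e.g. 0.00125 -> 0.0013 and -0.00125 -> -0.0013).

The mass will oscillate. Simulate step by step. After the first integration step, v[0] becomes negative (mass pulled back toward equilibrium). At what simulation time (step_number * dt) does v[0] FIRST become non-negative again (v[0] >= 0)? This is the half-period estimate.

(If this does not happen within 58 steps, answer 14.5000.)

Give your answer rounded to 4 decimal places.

Answer: 2.2500

Derivation:
Step 0: x=[8.0000] v=[0.0000]
Step 1: x=[7.5851] v=[-1.6595]
Step 2: x=[6.8060] v=[-3.1165]
Step 3: x=[5.7577] v=[-4.1933]
Step 4: x=[4.5681] v=[-4.7584]
Step 5: x=[3.3824] v=[-4.7428]
Step 6: x=[2.3453] v=[-4.1485]
Step 7: x=[1.5833] v=[-3.0480]
Step 8: x=[1.1894] v=[-1.5756]
Step 9: x=[1.2117] v=[0.0891]
First v>=0 after going negative at step 9, time=2.2500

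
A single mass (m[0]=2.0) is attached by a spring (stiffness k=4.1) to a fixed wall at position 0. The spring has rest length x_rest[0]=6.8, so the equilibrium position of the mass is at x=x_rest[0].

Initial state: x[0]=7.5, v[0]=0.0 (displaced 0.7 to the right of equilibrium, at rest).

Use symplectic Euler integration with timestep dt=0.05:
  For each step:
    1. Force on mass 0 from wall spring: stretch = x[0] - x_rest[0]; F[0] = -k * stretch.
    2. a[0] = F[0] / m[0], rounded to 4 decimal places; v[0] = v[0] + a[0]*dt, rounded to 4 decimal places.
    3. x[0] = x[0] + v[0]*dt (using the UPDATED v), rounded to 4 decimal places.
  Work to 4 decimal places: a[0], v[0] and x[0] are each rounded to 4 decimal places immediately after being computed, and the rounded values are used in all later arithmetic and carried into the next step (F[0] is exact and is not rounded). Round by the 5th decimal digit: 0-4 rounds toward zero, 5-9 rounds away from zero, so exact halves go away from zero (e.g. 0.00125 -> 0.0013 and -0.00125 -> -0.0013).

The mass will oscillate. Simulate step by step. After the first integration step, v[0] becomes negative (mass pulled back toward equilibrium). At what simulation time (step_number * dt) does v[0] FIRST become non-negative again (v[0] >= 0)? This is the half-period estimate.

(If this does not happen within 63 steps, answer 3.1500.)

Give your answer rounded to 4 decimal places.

Answer: 2.2000

Derivation:
Step 0: x=[7.5000] v=[0.0000]
Step 1: x=[7.4964] v=[-0.0718]
Step 2: x=[7.4892] v=[-0.1432]
Step 3: x=[7.4785] v=[-0.2138]
Step 4: x=[7.4643] v=[-0.2833]
Step 5: x=[7.4467] v=[-0.3514]
Step 6: x=[7.4258] v=[-0.4177]
Step 7: x=[7.4017] v=[-0.4818]
Step 8: x=[7.3745] v=[-0.5435]
Step 9: x=[7.3444] v=[-0.6024]
Step 10: x=[7.3115] v=[-0.6582]
Step 11: x=[7.2760] v=[-0.7106]
Step 12: x=[7.2380] v=[-0.7594]
Step 13: x=[7.1978] v=[-0.8043]
Step 14: x=[7.1555] v=[-0.8451]
Step 15: x=[7.1114] v=[-0.8815]
Step 16: x=[7.0657] v=[-0.9134]
Step 17: x=[7.0187] v=[-0.9406]
Step 18: x=[6.9706] v=[-0.9630]
Step 19: x=[6.9216] v=[-0.9805]
Step 20: x=[6.8720] v=[-0.9930]
Step 21: x=[6.8220] v=[-1.0004]
Step 22: x=[6.7719] v=[-1.0027]
Step 23: x=[6.7219] v=[-0.9998]
Step 24: x=[6.6723] v=[-0.9918]
Step 25: x=[6.6234] v=[-0.9787]
Step 26: x=[6.5754] v=[-0.9606]
Step 27: x=[6.5285] v=[-0.9376]
Step 28: x=[6.4830] v=[-0.9098]
Step 29: x=[6.4391] v=[-0.8773]
Step 30: x=[6.3971] v=[-0.8403]
Step 31: x=[6.3572] v=[-0.7990]
Step 32: x=[6.3195] v=[-0.7536]
Step 33: x=[6.2843] v=[-0.7044]
Step 34: x=[6.2517] v=[-0.6515]
Step 35: x=[6.2219] v=[-0.5953]
Step 36: x=[6.1951] v=[-0.5360]
Step 37: x=[6.1714] v=[-0.4740]
Step 38: x=[6.1509] v=[-0.4096]
Step 39: x=[6.1337] v=[-0.3431]
Step 40: x=[6.1200] v=[-0.2748]
Step 41: x=[6.1097] v=[-0.2051]
Step 42: x=[6.1030] v=[-0.1343]
Step 43: x=[6.0999] v=[-0.0629]
Step 44: x=[6.1003] v=[0.0089]
First v>=0 after going negative at step 44, time=2.2000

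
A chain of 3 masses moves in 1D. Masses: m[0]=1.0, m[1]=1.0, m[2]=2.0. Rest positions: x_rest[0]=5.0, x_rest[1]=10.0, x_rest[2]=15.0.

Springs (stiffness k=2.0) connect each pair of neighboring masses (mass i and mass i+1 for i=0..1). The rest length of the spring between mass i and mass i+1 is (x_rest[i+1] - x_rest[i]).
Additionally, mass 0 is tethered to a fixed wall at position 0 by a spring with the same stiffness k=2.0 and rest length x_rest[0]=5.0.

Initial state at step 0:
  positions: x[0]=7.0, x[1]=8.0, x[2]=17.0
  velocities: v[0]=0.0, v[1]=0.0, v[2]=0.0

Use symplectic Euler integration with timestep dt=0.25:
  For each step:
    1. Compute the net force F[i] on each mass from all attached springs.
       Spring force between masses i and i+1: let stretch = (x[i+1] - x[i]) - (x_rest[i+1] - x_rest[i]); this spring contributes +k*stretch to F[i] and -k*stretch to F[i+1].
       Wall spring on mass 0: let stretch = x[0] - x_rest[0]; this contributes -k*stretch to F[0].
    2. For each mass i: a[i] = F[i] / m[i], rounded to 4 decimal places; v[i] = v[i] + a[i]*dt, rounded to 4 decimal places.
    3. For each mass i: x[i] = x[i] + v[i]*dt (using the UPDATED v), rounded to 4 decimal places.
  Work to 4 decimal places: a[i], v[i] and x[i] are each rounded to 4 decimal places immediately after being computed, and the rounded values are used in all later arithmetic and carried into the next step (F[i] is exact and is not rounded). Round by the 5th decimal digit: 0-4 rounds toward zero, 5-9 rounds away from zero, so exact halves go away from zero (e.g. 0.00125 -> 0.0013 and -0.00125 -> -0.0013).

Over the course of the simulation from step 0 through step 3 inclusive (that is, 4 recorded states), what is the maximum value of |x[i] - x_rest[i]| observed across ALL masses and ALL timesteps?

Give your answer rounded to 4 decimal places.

Step 0: x=[7.0000 8.0000 17.0000] v=[0.0000 0.0000 0.0000]
Step 1: x=[6.2500 9.0000 16.7500] v=[-3.0000 4.0000 -1.0000]
Step 2: x=[5.0625 10.6250 16.3281] v=[-4.7500 6.5000 -1.6875]
Step 3: x=[3.9375 12.2676 15.8623] v=[-4.5000 6.5703 -1.8633]
Max displacement = 2.2676

Answer: 2.2676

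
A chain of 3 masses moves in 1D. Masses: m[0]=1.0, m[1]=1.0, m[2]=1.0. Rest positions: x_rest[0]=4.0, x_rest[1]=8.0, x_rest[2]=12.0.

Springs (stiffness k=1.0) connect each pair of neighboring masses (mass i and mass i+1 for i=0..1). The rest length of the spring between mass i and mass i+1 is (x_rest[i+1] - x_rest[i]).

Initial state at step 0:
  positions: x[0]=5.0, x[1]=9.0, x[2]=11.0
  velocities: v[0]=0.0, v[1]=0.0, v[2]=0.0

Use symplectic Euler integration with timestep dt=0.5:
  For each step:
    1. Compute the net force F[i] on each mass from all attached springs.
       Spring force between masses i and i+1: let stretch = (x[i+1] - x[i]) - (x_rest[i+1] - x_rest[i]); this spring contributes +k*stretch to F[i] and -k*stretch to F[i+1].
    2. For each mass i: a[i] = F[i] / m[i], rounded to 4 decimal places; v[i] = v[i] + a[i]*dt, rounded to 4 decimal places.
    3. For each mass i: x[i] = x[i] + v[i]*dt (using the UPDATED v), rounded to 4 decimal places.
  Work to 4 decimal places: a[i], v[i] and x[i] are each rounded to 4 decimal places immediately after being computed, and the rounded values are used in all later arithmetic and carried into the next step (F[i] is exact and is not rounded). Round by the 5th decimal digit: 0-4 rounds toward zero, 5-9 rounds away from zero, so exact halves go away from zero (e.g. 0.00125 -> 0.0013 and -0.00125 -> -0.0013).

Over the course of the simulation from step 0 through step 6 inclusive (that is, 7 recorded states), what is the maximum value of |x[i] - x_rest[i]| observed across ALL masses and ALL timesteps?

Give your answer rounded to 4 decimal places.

Step 0: x=[5.0000 9.0000 11.0000] v=[0.0000 0.0000 0.0000]
Step 1: x=[5.0000 8.5000 11.5000] v=[0.0000 -1.0000 1.0000]
Step 2: x=[4.8750 7.8750 12.2500] v=[-0.2500 -1.2500 1.5000]
Step 3: x=[4.5000 7.5938 12.9063] v=[-0.7500 -0.5625 1.3125]
Step 4: x=[3.8985 7.8673 13.2345] v=[-1.2031 0.5469 0.6563]
Step 5: x=[3.2892 8.4904 13.2209] v=[-1.2187 1.2461 -0.0273]
Step 6: x=[2.9802 8.9958 13.0246] v=[-0.6181 1.0108 -0.3926]
Max displacement = 1.2345

Answer: 1.2345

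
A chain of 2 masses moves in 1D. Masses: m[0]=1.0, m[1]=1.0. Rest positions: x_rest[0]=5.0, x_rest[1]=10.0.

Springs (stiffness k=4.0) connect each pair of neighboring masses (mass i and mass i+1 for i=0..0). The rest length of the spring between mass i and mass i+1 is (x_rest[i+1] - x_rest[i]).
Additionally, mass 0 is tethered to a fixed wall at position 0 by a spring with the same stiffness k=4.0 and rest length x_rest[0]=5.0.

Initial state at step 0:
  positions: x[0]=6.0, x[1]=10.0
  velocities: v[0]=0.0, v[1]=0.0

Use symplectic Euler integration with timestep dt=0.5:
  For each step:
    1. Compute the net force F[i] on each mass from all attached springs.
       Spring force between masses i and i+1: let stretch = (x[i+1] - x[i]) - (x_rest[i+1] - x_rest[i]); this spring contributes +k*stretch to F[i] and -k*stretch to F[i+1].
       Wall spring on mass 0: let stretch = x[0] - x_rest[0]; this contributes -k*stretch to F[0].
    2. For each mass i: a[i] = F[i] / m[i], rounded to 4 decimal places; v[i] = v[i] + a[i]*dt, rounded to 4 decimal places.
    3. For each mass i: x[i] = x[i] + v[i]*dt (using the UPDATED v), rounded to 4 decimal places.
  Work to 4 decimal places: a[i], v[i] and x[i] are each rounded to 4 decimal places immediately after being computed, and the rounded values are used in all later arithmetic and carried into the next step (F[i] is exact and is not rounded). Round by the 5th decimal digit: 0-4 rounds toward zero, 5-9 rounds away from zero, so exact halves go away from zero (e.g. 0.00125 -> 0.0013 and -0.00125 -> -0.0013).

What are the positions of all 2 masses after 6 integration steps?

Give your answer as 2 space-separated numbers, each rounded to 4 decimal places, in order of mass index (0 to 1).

Step 0: x=[6.0000 10.0000] v=[0.0000 0.0000]
Step 1: x=[4.0000 11.0000] v=[-4.0000 2.0000]
Step 2: x=[5.0000 10.0000] v=[2.0000 -2.0000]
Step 3: x=[6.0000 9.0000] v=[2.0000 -2.0000]
Step 4: x=[4.0000 10.0000] v=[-4.0000 2.0000]
Step 5: x=[4.0000 10.0000] v=[0.0000 0.0000]
Step 6: x=[6.0000 9.0000] v=[4.0000 -2.0000]

Answer: 6.0000 9.0000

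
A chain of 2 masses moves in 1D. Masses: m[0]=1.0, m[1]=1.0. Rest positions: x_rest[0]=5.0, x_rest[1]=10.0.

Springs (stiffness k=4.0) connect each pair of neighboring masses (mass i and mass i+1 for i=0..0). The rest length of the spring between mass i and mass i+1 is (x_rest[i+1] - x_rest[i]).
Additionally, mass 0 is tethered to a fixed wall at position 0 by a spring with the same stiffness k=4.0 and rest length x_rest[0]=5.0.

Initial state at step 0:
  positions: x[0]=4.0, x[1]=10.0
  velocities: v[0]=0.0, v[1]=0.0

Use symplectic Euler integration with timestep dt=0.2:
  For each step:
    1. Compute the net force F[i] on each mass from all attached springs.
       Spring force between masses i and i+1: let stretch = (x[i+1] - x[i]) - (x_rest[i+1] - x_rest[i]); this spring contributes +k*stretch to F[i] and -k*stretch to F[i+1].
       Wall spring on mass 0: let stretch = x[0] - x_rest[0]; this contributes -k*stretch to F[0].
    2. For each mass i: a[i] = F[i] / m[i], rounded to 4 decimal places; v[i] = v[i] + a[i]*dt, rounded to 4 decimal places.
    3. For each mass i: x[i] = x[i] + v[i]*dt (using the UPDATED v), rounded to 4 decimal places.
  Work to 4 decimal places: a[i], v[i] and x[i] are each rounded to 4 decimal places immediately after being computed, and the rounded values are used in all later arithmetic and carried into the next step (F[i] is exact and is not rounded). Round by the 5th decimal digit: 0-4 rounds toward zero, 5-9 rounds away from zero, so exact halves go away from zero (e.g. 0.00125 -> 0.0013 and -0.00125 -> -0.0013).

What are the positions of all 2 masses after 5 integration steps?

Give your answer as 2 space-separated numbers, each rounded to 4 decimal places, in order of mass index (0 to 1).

Step 0: x=[4.0000 10.0000] v=[0.0000 0.0000]
Step 1: x=[4.3200 9.8400] v=[1.6000 -0.8000]
Step 2: x=[4.8320 9.5968] v=[2.5600 -1.2160]
Step 3: x=[5.3332 9.3912] v=[2.5062 -1.0278]
Step 4: x=[5.6304 9.3364] v=[1.4860 -0.2742]
Step 5: x=[5.6197 9.4886] v=[-0.0535 0.7610]

Answer: 5.6197 9.4886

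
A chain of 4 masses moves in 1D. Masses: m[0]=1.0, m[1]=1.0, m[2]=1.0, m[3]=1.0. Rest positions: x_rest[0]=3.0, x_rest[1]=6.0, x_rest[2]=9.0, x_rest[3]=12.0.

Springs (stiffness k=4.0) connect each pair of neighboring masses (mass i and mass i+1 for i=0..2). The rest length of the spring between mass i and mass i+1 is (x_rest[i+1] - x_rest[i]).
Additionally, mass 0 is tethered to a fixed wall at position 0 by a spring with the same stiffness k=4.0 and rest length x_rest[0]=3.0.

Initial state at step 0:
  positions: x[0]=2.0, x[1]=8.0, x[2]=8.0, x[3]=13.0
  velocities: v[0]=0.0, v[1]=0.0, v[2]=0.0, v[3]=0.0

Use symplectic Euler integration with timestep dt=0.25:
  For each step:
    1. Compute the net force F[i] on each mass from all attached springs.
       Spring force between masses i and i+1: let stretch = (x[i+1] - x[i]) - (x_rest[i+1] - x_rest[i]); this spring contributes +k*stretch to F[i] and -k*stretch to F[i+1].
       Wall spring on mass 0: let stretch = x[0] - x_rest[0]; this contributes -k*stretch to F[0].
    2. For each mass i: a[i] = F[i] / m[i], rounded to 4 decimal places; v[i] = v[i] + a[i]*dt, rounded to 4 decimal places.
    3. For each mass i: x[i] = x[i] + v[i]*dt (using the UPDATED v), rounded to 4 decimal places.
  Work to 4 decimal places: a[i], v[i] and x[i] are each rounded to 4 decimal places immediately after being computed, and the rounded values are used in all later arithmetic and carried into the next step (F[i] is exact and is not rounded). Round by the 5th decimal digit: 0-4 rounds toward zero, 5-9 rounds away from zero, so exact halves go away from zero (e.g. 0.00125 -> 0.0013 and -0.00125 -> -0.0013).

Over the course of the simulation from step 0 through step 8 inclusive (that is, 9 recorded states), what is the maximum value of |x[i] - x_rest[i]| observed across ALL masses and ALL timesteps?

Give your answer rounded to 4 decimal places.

Answer: 2.0291

Derivation:
Step 0: x=[2.0000 8.0000 8.0000 13.0000] v=[0.0000 0.0000 0.0000 0.0000]
Step 1: x=[3.0000 6.5000 9.2500 12.5000] v=[4.0000 -6.0000 5.0000 -2.0000]
Step 2: x=[4.1250 4.8125 10.6250 11.9375] v=[4.5000 -6.7500 5.5000 -2.2500]
Step 3: x=[4.3906 4.4063 10.8750 11.7969] v=[1.0625 -1.6250 1.0000 -0.5625]
Step 4: x=[3.5625 5.6133 9.7383 12.1758] v=[-3.3124 4.8280 -4.5468 1.5156]
Step 5: x=[2.3565 7.3389 8.1797 12.6953] v=[-4.8241 6.9022 -6.2343 2.0781]
Step 6: x=[1.8070 8.0291 7.5398 12.8359] v=[-2.1982 2.7606 -2.5595 0.5625]
Step 7: x=[2.3612 7.0414 8.3463 12.4025] v=[2.2169 -3.9508 3.2259 -1.7336]
Step 8: x=[3.4952 5.2099 9.8406 11.7051] v=[4.5359 -7.3261 5.9772 -2.7898]
Max displacement = 2.0291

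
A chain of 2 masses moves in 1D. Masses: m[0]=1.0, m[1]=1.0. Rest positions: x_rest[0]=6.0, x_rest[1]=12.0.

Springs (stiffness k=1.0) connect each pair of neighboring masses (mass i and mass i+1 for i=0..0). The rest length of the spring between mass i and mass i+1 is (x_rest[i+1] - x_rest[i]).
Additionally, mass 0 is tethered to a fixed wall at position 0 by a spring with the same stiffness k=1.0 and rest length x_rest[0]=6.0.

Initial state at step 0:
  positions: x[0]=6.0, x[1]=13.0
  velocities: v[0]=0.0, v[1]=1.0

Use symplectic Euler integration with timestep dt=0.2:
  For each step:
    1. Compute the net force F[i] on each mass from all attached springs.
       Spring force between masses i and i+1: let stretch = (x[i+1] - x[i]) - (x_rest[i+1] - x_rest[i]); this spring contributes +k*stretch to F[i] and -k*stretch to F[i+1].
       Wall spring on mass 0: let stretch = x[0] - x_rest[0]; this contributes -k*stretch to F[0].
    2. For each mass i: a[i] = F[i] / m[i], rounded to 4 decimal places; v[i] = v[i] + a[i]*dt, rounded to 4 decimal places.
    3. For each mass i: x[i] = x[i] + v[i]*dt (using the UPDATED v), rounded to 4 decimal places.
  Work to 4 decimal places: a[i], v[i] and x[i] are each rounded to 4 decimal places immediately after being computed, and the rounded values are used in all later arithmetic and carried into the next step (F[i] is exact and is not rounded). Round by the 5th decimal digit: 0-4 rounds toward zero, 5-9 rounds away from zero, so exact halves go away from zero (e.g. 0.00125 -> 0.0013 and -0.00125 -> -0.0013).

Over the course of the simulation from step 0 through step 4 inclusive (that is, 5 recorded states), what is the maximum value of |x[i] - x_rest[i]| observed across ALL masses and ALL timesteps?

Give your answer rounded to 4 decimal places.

Step 0: x=[6.0000 13.0000] v=[0.0000 1.0000]
Step 1: x=[6.0400 13.1600] v=[0.2000 0.8000]
Step 2: x=[6.1232 13.2752] v=[0.4160 0.5760]
Step 3: x=[6.2476 13.3443] v=[0.6218 0.3456]
Step 4: x=[6.4059 13.3696] v=[0.7916 0.1263]
Max displacement = 1.3696

Answer: 1.3696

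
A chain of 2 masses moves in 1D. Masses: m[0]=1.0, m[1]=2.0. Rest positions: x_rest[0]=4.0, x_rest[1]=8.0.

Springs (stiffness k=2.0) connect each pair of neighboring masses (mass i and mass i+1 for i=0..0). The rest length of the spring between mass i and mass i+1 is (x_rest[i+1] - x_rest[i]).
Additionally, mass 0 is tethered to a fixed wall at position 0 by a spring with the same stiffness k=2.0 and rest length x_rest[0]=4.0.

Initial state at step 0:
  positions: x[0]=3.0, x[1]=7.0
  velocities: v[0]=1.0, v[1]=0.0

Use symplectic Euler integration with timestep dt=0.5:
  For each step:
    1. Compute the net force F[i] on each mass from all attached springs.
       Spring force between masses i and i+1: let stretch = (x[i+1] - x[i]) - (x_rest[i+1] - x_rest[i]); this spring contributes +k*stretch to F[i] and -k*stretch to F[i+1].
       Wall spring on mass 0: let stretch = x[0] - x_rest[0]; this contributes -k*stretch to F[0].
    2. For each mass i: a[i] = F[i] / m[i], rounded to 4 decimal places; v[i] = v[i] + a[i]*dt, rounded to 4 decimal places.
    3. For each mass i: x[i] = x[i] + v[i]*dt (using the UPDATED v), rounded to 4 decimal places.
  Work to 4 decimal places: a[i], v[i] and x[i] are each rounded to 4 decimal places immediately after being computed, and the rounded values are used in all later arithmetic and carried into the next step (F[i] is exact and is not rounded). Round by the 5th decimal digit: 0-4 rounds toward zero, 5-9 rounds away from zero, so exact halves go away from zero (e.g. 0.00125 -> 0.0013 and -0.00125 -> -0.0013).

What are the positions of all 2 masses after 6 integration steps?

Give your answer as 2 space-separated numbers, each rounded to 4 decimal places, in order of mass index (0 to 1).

Step 0: x=[3.0000 7.0000] v=[1.0000 0.0000]
Step 1: x=[4.0000 7.0000] v=[2.0000 0.0000]
Step 2: x=[4.5000 7.2500] v=[1.0000 0.5000]
Step 3: x=[4.1250 7.8125] v=[-0.7500 1.1250]
Step 4: x=[3.5313 8.4532] v=[-1.1875 1.2813]
Step 5: x=[3.6329 8.8634] v=[0.2031 0.8204]
Step 6: x=[4.5333 8.9660] v=[1.8007 0.2052]

Answer: 4.5333 8.9660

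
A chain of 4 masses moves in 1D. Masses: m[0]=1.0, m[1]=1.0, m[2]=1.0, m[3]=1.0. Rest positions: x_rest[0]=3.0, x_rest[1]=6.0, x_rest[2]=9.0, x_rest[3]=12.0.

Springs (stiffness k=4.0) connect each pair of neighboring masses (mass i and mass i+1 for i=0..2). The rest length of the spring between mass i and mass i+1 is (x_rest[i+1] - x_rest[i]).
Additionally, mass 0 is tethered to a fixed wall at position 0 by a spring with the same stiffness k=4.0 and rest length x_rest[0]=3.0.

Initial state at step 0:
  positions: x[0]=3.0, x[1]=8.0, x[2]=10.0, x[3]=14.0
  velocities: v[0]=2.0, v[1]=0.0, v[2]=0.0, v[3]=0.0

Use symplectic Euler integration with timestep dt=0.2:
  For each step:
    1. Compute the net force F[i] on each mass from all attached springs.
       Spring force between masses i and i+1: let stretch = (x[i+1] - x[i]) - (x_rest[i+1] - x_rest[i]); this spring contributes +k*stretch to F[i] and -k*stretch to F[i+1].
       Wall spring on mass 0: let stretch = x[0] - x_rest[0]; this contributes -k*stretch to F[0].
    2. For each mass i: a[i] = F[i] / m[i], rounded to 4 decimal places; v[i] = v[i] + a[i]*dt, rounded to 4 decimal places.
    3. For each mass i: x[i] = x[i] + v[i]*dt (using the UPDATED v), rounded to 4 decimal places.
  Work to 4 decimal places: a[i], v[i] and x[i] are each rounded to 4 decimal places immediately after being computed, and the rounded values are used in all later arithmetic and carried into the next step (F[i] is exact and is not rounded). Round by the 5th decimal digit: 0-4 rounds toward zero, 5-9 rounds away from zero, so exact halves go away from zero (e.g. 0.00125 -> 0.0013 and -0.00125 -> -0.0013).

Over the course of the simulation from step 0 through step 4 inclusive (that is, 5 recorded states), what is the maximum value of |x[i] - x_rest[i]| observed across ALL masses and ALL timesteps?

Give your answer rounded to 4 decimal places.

Answer: 2.0250

Derivation:
Step 0: x=[3.0000 8.0000 10.0000 14.0000] v=[2.0000 0.0000 0.0000 0.0000]
Step 1: x=[3.7200 7.5200 10.3200 13.8400] v=[3.6000 -2.4000 1.6000 -0.8000]
Step 2: x=[4.4528 6.8800 10.7552 13.5968] v=[3.6640 -3.2000 2.1760 -1.2160]
Step 3: x=[4.8615 6.4717 11.0250 13.3789] v=[2.0435 -2.0416 1.3491 -1.0893]
Step 4: x=[4.7500 6.5343 10.9429 13.2644] v=[-0.5575 0.3129 -0.4104 -0.5724]
Max displacement = 2.0250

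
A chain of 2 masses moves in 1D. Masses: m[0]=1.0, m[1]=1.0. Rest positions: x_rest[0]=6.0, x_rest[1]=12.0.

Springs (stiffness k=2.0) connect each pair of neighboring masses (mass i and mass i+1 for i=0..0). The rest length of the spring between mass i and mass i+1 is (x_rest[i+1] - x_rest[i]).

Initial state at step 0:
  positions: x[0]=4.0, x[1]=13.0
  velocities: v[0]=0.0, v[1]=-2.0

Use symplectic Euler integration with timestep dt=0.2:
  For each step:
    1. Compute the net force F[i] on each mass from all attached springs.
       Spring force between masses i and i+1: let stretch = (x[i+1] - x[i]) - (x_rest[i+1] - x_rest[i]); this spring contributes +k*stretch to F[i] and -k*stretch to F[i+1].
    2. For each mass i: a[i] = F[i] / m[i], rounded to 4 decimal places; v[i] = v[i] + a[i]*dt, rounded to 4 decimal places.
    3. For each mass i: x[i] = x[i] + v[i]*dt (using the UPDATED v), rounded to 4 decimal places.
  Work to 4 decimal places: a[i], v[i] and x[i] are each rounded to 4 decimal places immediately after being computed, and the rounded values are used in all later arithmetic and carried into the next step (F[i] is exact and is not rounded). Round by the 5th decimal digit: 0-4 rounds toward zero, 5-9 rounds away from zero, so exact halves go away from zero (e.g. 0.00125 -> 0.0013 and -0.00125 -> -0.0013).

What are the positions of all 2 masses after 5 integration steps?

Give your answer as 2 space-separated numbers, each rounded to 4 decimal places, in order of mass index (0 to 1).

Step 0: x=[4.0000 13.0000] v=[0.0000 -2.0000]
Step 1: x=[4.2400 12.3600] v=[1.2000 -3.2000]
Step 2: x=[4.6496 11.5504] v=[2.0480 -4.0480]
Step 3: x=[5.1313 10.6687] v=[2.4083 -4.4083]
Step 4: x=[5.5760 9.8240] v=[2.2233 -4.2233]
Step 5: x=[5.8805 9.1195] v=[1.5225 -3.5225]

Answer: 5.8805 9.1195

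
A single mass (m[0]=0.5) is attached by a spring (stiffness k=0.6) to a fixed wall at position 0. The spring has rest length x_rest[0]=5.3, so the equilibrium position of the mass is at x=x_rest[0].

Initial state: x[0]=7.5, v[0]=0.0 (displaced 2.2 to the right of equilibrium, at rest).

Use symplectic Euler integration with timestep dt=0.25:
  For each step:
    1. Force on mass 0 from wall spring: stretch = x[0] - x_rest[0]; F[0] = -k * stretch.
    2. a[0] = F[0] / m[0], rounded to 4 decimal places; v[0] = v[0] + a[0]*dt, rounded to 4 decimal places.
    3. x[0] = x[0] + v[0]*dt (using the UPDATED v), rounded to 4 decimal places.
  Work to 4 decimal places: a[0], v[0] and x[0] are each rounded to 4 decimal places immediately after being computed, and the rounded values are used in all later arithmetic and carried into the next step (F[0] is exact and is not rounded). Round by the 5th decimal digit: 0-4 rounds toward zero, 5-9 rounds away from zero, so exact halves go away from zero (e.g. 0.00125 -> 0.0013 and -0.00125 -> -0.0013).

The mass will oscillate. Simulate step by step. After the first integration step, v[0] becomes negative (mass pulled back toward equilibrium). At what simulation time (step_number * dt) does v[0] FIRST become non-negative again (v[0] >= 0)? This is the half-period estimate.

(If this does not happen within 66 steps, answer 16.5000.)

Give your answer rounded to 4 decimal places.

Answer: 3.0000

Derivation:
Step 0: x=[7.5000] v=[0.0000]
Step 1: x=[7.3350] v=[-0.6600]
Step 2: x=[7.0174] v=[-1.2705]
Step 3: x=[6.5710] v=[-1.7857]
Step 4: x=[6.0293] v=[-2.1670]
Step 5: x=[5.4329] v=[-2.3858]
Step 6: x=[4.8265] v=[-2.4257]
Step 7: x=[4.2556] v=[-2.2837]
Step 8: x=[3.7630] v=[-1.9704]
Step 9: x=[3.3857] v=[-1.5093]
Step 10: x=[3.1520] v=[-0.9350]
Step 11: x=[3.0794] v=[-0.2906]
Step 12: x=[3.1733] v=[0.3756]
First v>=0 after going negative at step 12, time=3.0000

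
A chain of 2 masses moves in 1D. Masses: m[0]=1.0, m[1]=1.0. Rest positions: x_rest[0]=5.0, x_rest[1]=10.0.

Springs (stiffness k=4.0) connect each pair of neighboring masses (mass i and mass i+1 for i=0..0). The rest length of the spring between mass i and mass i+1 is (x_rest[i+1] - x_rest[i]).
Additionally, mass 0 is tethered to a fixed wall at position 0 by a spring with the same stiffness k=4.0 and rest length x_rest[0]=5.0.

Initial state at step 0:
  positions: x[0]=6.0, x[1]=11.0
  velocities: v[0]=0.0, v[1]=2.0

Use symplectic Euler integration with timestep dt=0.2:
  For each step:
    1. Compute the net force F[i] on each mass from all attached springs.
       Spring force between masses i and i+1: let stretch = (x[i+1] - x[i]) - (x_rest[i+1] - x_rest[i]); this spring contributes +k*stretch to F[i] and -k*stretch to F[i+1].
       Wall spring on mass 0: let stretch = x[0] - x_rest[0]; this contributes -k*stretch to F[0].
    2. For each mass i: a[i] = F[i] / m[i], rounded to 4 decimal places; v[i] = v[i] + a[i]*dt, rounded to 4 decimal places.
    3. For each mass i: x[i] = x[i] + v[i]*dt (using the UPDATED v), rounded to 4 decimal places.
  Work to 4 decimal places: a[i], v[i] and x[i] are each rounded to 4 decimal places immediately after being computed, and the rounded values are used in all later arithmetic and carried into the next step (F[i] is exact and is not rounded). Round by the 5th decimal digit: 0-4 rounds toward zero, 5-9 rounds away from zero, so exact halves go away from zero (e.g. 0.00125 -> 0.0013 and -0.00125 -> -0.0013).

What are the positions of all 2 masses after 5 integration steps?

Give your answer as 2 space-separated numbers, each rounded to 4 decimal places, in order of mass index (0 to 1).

Answer: 5.6260 11.4911

Derivation:
Step 0: x=[6.0000 11.0000] v=[0.0000 2.0000]
Step 1: x=[5.8400 11.4000] v=[-0.8000 2.0000]
Step 2: x=[5.6352 11.7104] v=[-1.0240 1.5520]
Step 3: x=[5.5008 11.8488] v=[-0.6720 0.6918]
Step 4: x=[5.5020 11.7715] v=[0.0058 -0.3866]
Step 5: x=[5.6260 11.4911] v=[0.6198 -1.4022]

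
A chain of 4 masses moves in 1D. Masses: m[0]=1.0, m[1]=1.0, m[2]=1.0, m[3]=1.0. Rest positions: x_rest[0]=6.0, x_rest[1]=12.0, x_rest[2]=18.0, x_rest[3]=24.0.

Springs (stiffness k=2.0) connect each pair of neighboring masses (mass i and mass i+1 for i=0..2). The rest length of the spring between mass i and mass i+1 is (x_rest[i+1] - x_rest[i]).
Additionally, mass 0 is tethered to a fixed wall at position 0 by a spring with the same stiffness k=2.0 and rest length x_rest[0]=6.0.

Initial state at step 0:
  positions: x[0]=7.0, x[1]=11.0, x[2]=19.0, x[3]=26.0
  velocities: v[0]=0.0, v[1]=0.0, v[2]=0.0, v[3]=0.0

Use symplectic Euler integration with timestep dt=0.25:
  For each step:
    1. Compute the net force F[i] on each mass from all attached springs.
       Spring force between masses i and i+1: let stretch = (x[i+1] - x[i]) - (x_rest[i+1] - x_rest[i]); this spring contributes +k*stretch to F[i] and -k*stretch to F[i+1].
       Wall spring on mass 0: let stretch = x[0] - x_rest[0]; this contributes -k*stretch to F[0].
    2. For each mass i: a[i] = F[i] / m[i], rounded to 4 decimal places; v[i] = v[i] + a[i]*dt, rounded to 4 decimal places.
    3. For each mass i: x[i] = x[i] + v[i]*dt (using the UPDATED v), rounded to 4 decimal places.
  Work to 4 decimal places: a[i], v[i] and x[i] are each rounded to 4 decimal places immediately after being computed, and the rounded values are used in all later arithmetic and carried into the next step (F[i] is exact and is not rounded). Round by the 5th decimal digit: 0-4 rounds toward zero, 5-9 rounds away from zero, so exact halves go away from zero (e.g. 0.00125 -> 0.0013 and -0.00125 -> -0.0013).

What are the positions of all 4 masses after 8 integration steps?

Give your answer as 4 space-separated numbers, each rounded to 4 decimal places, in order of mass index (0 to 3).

Answer: 7.3008 12.3244 19.1648 23.6080

Derivation:
Step 0: x=[7.0000 11.0000 19.0000 26.0000] v=[0.0000 0.0000 0.0000 0.0000]
Step 1: x=[6.6250 11.5000 18.8750 25.8750] v=[-1.5000 2.0000 -0.5000 -0.5000]
Step 2: x=[6.0313 12.3125 18.7031 25.6250] v=[-2.3750 3.2500 -0.6875 -1.0000]
Step 3: x=[5.4688 13.1387 18.5976 25.2598] v=[-2.2501 3.3047 -0.4219 -1.4610]
Step 4: x=[5.1814 13.6885 18.6426 24.8118] v=[-1.1496 2.1992 0.1798 -1.7921]
Step 5: x=[5.3097 13.7942 18.8395 24.3426] v=[0.5133 0.4227 0.7874 -1.8767]
Step 6: x=[5.8349 13.4700 19.0936 23.9355] v=[2.1007 -1.2969 1.0163 -1.6283]
Step 7: x=[6.5851 12.8943 19.2500 23.6732] v=[3.0008 -2.3027 0.6255 -1.0493]
Step 8: x=[7.3008 12.3244 19.1648 23.6080] v=[2.8629 -2.2795 -0.3408 -0.2609]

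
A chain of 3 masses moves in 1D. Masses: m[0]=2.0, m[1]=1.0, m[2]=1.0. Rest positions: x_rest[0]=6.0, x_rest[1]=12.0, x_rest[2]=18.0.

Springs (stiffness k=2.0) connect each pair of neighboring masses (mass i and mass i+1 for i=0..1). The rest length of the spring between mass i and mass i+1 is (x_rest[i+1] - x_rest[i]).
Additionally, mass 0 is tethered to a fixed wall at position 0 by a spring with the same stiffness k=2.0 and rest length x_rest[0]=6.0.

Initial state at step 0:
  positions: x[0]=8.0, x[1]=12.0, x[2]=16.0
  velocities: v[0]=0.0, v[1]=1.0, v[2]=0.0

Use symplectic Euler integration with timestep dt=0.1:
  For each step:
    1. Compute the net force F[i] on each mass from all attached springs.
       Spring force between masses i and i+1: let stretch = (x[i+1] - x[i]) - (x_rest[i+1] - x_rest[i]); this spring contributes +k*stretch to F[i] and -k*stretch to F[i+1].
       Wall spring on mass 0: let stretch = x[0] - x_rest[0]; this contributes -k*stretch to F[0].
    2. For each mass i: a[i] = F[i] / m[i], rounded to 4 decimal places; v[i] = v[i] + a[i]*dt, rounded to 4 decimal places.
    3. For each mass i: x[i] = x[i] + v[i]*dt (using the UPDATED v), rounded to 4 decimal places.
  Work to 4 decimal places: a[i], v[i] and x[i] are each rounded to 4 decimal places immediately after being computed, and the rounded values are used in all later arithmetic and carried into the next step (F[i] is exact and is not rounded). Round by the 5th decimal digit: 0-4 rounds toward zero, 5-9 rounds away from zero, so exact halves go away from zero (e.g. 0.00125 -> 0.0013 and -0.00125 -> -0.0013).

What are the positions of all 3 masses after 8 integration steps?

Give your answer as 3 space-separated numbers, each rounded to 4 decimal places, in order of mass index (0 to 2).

Step 0: x=[8.0000 12.0000 16.0000] v=[0.0000 1.0000 0.0000]
Step 1: x=[7.9600 12.1000 16.0400] v=[-0.4000 1.0000 0.4000]
Step 2: x=[7.8818 12.1960 16.1212] v=[-0.7820 0.9600 0.8120]
Step 3: x=[7.7679 12.2842 16.2439] v=[-1.1388 0.8822 1.2270]
Step 4: x=[7.6215 12.3613 16.4074] v=[-1.4640 0.7709 1.6351]
Step 5: x=[7.4463 12.4245 16.6100] v=[-1.7522 0.6322 2.0259]
Step 6: x=[7.2464 12.4719 16.8489] v=[-1.9990 0.4737 2.3888]
Step 7: x=[7.0263 12.5023 17.1202] v=[-2.2011 0.3040 2.7134]
Step 8: x=[6.7907 12.5155 17.4192] v=[-2.3561 0.1324 2.9898]

Answer: 6.7907 12.5155 17.4192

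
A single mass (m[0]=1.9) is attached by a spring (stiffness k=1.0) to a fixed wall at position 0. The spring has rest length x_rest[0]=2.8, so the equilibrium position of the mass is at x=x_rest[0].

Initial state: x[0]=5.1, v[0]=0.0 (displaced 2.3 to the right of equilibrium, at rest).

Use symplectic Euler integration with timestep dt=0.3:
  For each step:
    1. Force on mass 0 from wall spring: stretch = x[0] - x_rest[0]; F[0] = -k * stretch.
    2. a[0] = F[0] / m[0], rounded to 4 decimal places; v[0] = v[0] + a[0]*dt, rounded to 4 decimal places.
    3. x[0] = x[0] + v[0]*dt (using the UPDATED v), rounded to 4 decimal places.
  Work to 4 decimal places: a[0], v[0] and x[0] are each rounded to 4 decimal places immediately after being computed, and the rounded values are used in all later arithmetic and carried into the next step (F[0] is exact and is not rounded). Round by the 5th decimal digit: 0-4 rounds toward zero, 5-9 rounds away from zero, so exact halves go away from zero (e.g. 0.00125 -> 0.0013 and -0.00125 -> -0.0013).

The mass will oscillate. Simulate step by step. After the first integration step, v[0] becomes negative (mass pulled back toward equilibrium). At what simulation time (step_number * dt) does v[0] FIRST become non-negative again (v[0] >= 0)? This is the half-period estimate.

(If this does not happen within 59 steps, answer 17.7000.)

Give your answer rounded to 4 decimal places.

Answer: 4.5000

Derivation:
Step 0: x=[5.1000] v=[0.0000]
Step 1: x=[4.9910] v=[-0.3632]
Step 2: x=[4.7782] v=[-0.7092]
Step 3: x=[4.4717] v=[-1.0216]
Step 4: x=[4.0861] v=[-1.2855]
Step 5: x=[3.6395] v=[-1.4886]
Step 6: x=[3.1532] v=[-1.6211]
Step 7: x=[2.6501] v=[-1.6769]
Step 8: x=[2.1541] v=[-1.6532]
Step 9: x=[1.6887] v=[-1.5512]
Step 10: x=[1.2760] v=[-1.3757]
Step 11: x=[0.9355] v=[-1.1351]
Step 12: x=[0.6833] v=[-0.8407]
Step 13: x=[0.5314] v=[-0.5065]
Step 14: x=[0.4869] v=[-0.1483]
Step 15: x=[0.5520] v=[0.2169]
First v>=0 after going negative at step 15, time=4.5000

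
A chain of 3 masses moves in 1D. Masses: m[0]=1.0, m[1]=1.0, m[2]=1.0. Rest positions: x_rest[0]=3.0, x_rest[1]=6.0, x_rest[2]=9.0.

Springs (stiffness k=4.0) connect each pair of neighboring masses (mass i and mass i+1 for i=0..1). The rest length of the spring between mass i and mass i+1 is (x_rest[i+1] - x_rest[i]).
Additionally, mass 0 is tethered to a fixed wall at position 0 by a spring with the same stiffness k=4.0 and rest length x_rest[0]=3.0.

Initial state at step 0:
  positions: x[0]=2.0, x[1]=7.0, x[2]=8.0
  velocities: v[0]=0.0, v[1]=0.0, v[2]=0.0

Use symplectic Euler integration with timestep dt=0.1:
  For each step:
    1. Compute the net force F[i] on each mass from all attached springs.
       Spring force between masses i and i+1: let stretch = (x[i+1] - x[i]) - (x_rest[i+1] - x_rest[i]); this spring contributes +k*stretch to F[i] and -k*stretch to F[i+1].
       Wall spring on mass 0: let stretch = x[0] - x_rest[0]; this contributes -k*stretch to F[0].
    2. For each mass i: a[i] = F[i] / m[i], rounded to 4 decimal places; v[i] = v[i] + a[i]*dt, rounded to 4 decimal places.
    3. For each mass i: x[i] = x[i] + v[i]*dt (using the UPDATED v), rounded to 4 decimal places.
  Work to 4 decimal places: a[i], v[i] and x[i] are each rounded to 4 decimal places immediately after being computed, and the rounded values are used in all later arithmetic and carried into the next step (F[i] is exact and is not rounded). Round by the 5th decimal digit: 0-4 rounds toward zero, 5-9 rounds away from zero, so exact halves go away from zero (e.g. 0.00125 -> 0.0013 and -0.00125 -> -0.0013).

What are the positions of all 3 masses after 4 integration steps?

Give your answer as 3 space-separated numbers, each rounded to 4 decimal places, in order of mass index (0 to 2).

Answer: 2.9745 5.6935 8.6643

Derivation:
Step 0: x=[2.0000 7.0000 8.0000] v=[0.0000 0.0000 0.0000]
Step 1: x=[2.1200 6.8400 8.0800] v=[1.2000 -1.6000 0.8000]
Step 2: x=[2.3440 6.5408 8.2304] v=[2.2400 -2.9920 1.5040]
Step 3: x=[2.6421 6.1413 8.4332] v=[2.9811 -3.9949 2.0282]
Step 4: x=[2.9745 5.6935 8.6643] v=[3.3239 -4.4778 2.3114]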